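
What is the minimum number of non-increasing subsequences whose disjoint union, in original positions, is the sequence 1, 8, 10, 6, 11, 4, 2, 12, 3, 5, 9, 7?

5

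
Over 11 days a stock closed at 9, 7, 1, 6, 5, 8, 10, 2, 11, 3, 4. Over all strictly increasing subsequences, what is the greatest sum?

Let S[i] be the best sum of a strictly increasing subsequence ending at i:
i:      1  2  3  4  5  6  7  8  9 10 11
a[i]:   9  7  1  6  5  8 10  2 11  3  4
S:      9  7  1  7  6 15 25  3 36  6 10
Maximum is 36 (e.g. 1 + 6 + 8 + 10 + 11).

36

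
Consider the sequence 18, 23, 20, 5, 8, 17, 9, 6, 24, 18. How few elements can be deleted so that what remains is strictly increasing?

6

Fewest deletions = n − (longest strictly increasing subsequence).
i:      1  2  3  4  5  6  7  8  9 10
a[i]:  18 23 20  5  8 17  9  6 24 18
dp:     1  2  2  1  2  3  3  2  4  4
max dp = 4, so deletions = 10 − 4 = 6.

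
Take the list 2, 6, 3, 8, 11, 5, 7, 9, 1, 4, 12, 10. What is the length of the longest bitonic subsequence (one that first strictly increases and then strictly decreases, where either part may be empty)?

inc[i] = longest strictly increasing subsequence ending at i; dec[i] = longest strictly decreasing subsequence starting at i:
i:      1  2  3  4  5  6  7  8  9 10 11 12
a[i]:   2  6  3  8 11  5  7  9  1  4 12 10
inc:    1  2  2  3  4  3  4  5  1  3  6  6
dec:    2  3  2  3  3  2  2  2  1  1  2  1
Best peak at i=11 (value 12): inc=6, dec=2, length 6+2−1 = 7.

7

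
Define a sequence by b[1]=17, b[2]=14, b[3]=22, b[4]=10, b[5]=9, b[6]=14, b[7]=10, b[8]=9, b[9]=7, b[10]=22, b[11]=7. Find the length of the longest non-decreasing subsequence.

Track the smallest tail for each achievable length (allowing ties):
17 → extends → [17]
14 → replaces 17 → [14]
22 → extends → [14, 22]
10 → replaces 14 → [10, 22]
9 → replaces 10 → [9, 22]
14 → replaces 22 → [9, 14]
10 → replaces 14 → [9, 10]
9 → replaces 10 → [9, 9]
7 → replaces 9 → [7, 9]
22 → extends → [7, 9, 22]
7 → replaces 9 → [7, 7, 22]
Three tails, so the longest non-decreasing subsequence has length 3 (e.g. 17, 22, 22).

3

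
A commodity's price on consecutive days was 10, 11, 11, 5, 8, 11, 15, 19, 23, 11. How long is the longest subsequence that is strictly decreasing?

2

Negate each value so 'decreasing' becomes 'increasing', then run patience tails on the negated sequence:
-10 → extends → [-10]
-11 → replaces -10 → [-11]
-11 → already a tail → [-11]
-5 → extends → [-11, -5]
-8 → replaces -5 → [-11, -8]
-11 → already a tail → [-11, -8]
-15 → replaces -11 → [-15, -8]
-19 → replaces -15 → [-19, -8]
-23 → replaces -19 → [-23, -8]
-11 → replaces -8 → [-23, -11]
Two tails, so the longest strictly decreasing subsequence of the original has length 2.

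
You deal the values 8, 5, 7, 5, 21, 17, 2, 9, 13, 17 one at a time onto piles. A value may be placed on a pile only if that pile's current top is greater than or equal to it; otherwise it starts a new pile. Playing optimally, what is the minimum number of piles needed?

5

Place each on the leftmost legal pile:
8 → new pile 1 (tops now [8])
5 → pile 1 (tops now [5])
7 → new pile 2 (tops now [5, 7])
5 → pile 1 (tops now [5, 7])
21 → new pile 3 (tops now [5, 7, 21])
17 → pile 3 (tops now [5, 7, 17])
2 → pile 1 (tops now [2, 7, 17])
9 → pile 3 (tops now [2, 7, 9])
13 → new pile 4 (tops now [2, 7, 9, 13])
17 → new pile 5 (tops now [2, 7, 9, 13, 17])
Five piles.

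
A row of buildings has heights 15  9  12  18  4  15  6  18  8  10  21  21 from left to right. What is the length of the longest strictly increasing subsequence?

5

Track the smallest tail for each achievable length (strict):
15 → extends → [15]
9 → replaces 15 → [9]
12 → extends → [9, 12]
18 → extends → [9, 12, 18]
4 → replaces 9 → [4, 12, 18]
15 → replaces 18 → [4, 12, 15]
6 → replaces 12 → [4, 6, 15]
18 → extends → [4, 6, 15, 18]
8 → replaces 15 → [4, 6, 8, 18]
10 → replaces 18 → [4, 6, 8, 10]
21 → extends → [4, 6, 8, 10, 21]
21 → already a tail → [4, 6, 8, 10, 21]
Five tails, so the longest strictly increasing subsequence has length 5 (e.g. 9, 12, 15, 18, 21).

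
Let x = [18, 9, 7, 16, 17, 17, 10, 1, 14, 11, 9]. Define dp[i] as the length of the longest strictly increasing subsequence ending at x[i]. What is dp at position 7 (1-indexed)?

2

dp[i] = 1 + max{dp[j] : j<i, x[j]<x[i]} (or 1 if no such j):
i:      1  2  3  4  5  6  7  8  9 10 11
x[i]:  18  9  7 16 17 17 10  1 14 11  9
dp:     1  1  1  2  3  3  2  1  3  3  2
At index 7 the value is 2.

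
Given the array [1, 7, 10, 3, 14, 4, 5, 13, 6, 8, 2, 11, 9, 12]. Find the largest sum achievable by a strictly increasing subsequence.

50

Let S[i] be the best sum of a strictly increasing subsequence ending at i:
i:      1  2  3  4  5  6  7  8  9 10 11 12 13 14
a[i]:   1  7 10  3 14  4  5 13  6  8  2 11  9 12
S:      1  8 18  4 32  8 13 31 19 27  3 38 36 50
Maximum is 50 (e.g. 1 + 3 + 4 + 5 + 6 + 8 + 11 + 12).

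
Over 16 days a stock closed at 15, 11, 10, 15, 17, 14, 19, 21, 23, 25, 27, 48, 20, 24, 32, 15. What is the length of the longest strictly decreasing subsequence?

3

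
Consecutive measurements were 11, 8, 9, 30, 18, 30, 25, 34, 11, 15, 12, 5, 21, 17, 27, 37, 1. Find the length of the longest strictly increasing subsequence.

7

Track the smallest tail for each achievable length (strict):
11 → extends → [11]
8 → replaces 11 → [8]
9 → extends → [8, 9]
30 → extends → [8, 9, 30]
18 → replaces 30 → [8, 9, 18]
30 → extends → [8, 9, 18, 30]
25 → replaces 30 → [8, 9, 18, 25]
34 → extends → [8, 9, 18, 25, 34]
11 → replaces 18 → [8, 9, 11, 25, 34]
15 → replaces 25 → [8, 9, 11, 15, 34]
12 → replaces 15 → [8, 9, 11, 12, 34]
5 → replaces 8 → [5, 9, 11, 12, 34]
21 → replaces 34 → [5, 9, 11, 12, 21]
17 → replaces 21 → [5, 9, 11, 12, 17]
27 → extends → [5, 9, 11, 12, 17, 27]
37 → extends → [5, 9, 11, 12, 17, 27, 37]
1 → replaces 5 → [1, 9, 11, 12, 17, 27, 37]
Seven tails, so the longest strictly increasing subsequence has length 7 (e.g. 8, 9, 11, 15, 21, 27, 37).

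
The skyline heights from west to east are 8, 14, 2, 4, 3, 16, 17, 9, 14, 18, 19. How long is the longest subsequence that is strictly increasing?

Track the smallest tail for each achievable length (strict):
8 → extends → [8]
14 → extends → [8, 14]
2 → replaces 8 → [2, 14]
4 → replaces 14 → [2, 4]
3 → replaces 4 → [2, 3]
16 → extends → [2, 3, 16]
17 → extends → [2, 3, 16, 17]
9 → replaces 16 → [2, 3, 9, 17]
14 → replaces 17 → [2, 3, 9, 14]
18 → extends → [2, 3, 9, 14, 18]
19 → extends → [2, 3, 9, 14, 18, 19]
Six tails, so the longest strictly increasing subsequence has length 6 (e.g. 8, 14, 16, 17, 18, 19).

6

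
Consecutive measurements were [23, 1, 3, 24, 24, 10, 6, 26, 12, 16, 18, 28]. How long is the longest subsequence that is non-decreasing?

7

Let dp[i] be the length of the longest such subsequence ending at index i:
i:      1  2  3  4  5  6  7  8  9 10 11 12
a[i]:  23  1  3 24 24 10  6 26 12 16 18 28
dp:     1  1  2  3  4  3  3  5  4  5  6  7
Maximum dp value is 7.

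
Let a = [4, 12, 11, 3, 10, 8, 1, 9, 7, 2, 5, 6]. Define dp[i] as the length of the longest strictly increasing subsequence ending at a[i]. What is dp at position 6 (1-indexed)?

dp[i] = 1 + max{dp[j] : j<i, a[j]<a[i]} (or 1 if no such j):
i:      1  2  3  4  5  6  7  8  9 10 11 12
a[i]:   4 12 11  3 10  8  1  9  7  2  5  6
dp:     1  2  2  1  2  2  1  3  2  2  3  4
At index 6 the value is 2.

2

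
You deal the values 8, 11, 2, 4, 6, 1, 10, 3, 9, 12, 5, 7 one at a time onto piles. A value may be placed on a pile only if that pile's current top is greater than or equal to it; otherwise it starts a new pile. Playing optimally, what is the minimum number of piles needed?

Place each on the leftmost legal pile:
8 → new pile 1 (tops now [8])
11 → new pile 2 (tops now [8, 11])
2 → pile 1 (tops now [2, 11])
4 → pile 2 (tops now [2, 4])
6 → new pile 3 (tops now [2, 4, 6])
1 → pile 1 (tops now [1, 4, 6])
10 → new pile 4 (tops now [1, 4, 6, 10])
3 → pile 2 (tops now [1, 3, 6, 10])
9 → pile 4 (tops now [1, 3, 6, 9])
12 → new pile 5 (tops now [1, 3, 6, 9, 12])
5 → pile 3 (tops now [1, 3, 5, 9, 12])
7 → pile 4 (tops now [1, 3, 5, 7, 12])
Five piles.

5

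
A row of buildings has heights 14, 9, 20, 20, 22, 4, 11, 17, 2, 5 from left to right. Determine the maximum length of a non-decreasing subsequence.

4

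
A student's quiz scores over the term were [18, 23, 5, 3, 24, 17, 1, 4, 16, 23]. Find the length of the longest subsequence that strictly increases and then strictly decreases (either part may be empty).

5

inc[i] = longest strictly increasing subsequence ending at i; dec[i] = longest strictly decreasing subsequence starting at i:
i:      1  2  3  4  5  6  7  8  9 10
a[i]:  18 23  5  3 24 17  1  4 16 23
inc:    1  2  1  1  3  2  1  2  3  4
dec:    4  4  3  2  3  2  1  1  1  1
Best peak at i=2 (value 23): inc=2, dec=4, length 2+4−1 = 5.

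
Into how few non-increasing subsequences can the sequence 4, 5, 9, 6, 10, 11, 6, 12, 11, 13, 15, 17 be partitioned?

9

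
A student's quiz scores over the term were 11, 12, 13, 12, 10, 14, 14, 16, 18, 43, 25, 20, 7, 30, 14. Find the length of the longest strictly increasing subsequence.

8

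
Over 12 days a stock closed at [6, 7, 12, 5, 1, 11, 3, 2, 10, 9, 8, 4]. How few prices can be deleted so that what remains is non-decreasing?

Fewest deletions = n − (longest non-decreasing subsequence).
Patience tails:
6 → extends → [6]
7 → extends → [6, 7]
12 → extends → [6, 7, 12]
5 → replaces 6 → [5, 7, 12]
1 → replaces 5 → [1, 7, 12]
11 → replaces 12 → [1, 7, 11]
3 → replaces 7 → [1, 3, 11]
2 → replaces 3 → [1, 2, 11]
10 → replaces 11 → [1, 2, 10]
9 → replaces 10 → [1, 2, 9]
8 → replaces 9 → [1, 2, 8]
4 → replaces 8 → [1, 2, 4]
Longest non-decreasing subsequence has length 3, so deletions = 12 − 3 = 9.

9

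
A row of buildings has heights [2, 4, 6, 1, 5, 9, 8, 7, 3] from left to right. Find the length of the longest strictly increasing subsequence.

Let dp[i] be the length of the longest such subsequence ending at index i:
i:     1 2 3 4 5 6 7 8 9
a[i]:  2 4 6 1 5 9 8 7 3
dp:    1 2 3 1 3 4 4 4 2
Maximum dp value is 4.

4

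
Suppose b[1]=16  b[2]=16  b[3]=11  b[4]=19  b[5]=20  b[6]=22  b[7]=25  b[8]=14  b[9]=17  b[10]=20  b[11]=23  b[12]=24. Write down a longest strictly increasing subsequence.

16, 19, 20, 22, 23, 24

Patience tails give the LIS length; then backtrack through the dp parents:
16 → extends → [16]
16 → already a tail → [16]
11 → replaces 16 → [11]
19 → extends → [11, 19]
20 → extends → [11, 19, 20]
22 → extends → [11, 19, 20, 22]
25 → extends → [11, 19, 20, 22, 25]
14 → replaces 19 → [11, 14, 20, 22, 25]
17 → replaces 20 → [11, 14, 17, 22, 25]
20 → replaces 22 → [11, 14, 17, 20, 25]
23 → replaces 25 → [11, 14, 17, 20, 23]
24 → extends → [11, 14, 17, 20, 23, 24]
Length 6; one witness is 16, 19, 20, 22, 23, 24.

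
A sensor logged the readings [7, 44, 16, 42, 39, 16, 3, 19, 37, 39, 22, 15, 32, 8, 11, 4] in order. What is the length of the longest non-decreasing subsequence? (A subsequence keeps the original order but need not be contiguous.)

Track the smallest tail for each achievable length (allowing ties):
7 → extends → [7]
44 → extends → [7, 44]
16 → replaces 44 → [7, 16]
42 → extends → [7, 16, 42]
39 → replaces 42 → [7, 16, 39]
16 → replaces 39 → [7, 16, 16]
3 → replaces 7 → [3, 16, 16]
19 → extends → [3, 16, 16, 19]
37 → extends → [3, 16, 16, 19, 37]
39 → extends → [3, 16, 16, 19, 37, 39]
22 → replaces 37 → [3, 16, 16, 19, 22, 39]
15 → replaces 16 → [3, 15, 16, 19, 22, 39]
32 → replaces 39 → [3, 15, 16, 19, 22, 32]
8 → replaces 15 → [3, 8, 16, 19, 22, 32]
11 → replaces 16 → [3, 8, 11, 19, 22, 32]
4 → replaces 8 → [3, 4, 11, 19, 22, 32]
Six tails, so the longest non-decreasing subsequence has length 6 (e.g. 7, 16, 16, 19, 37, 39).

6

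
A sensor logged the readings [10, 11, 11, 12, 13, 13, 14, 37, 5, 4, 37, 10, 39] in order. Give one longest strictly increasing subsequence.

10, 11, 12, 13, 14, 37, 39

Patience tails give the LIS length; then backtrack through the dp parents:
10 → extends → [10]
11 → extends → [10, 11]
11 → already a tail → [10, 11]
12 → extends → [10, 11, 12]
13 → extends → [10, 11, 12, 13]
13 → already a tail → [10, 11, 12, 13]
14 → extends → [10, 11, 12, 13, 14]
37 → extends → [10, 11, 12, 13, 14, 37]
5 → replaces 10 → [5, 11, 12, 13, 14, 37]
4 → replaces 5 → [4, 11, 12, 13, 14, 37]
37 → already a tail → [4, 11, 12, 13, 14, 37]
10 → replaces 11 → [4, 10, 12, 13, 14, 37]
39 → extends → [4, 10, 12, 13, 14, 37, 39]
Length 7; one witness is 10, 11, 12, 13, 14, 37, 39.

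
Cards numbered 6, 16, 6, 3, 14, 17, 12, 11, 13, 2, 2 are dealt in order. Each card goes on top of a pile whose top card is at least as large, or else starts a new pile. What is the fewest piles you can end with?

3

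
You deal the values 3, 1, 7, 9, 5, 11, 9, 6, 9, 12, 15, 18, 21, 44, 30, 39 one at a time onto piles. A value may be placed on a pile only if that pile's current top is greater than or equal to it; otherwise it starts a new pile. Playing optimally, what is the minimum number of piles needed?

10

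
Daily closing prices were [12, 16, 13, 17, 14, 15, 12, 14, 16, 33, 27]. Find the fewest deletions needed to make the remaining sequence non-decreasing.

Fewest deletions = n − (longest non-decreasing subsequence).
Patience tails:
12 → extends → [12]
16 → extends → [12, 16]
13 → replaces 16 → [12, 13]
17 → extends → [12, 13, 17]
14 → replaces 17 → [12, 13, 14]
15 → extends → [12, 13, 14, 15]
12 → replaces 13 → [12, 12, 14, 15]
14 → replaces 15 → [12, 12, 14, 14]
16 → extends → [12, 12, 14, 14, 16]
33 → extends → [12, 12, 14, 14, 16, 33]
27 → replaces 33 → [12, 12, 14, 14, 16, 27]
Longest non-decreasing subsequence has length 6, so deletions = 11 − 6 = 5.

5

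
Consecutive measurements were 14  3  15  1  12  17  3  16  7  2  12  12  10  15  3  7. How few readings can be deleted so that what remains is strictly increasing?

11

Fewest deletions = n − (longest strictly increasing subsequence).
Patience tails:
14 → extends → [14]
3 → replaces 14 → [3]
15 → extends → [3, 15]
1 → replaces 3 → [1, 15]
12 → replaces 15 → [1, 12]
17 → extends → [1, 12, 17]
3 → replaces 12 → [1, 3, 17]
16 → replaces 17 → [1, 3, 16]
7 → replaces 16 → [1, 3, 7]
2 → replaces 3 → [1, 2, 7]
12 → extends → [1, 2, 7, 12]
12 → already a tail → [1, 2, 7, 12]
10 → replaces 12 → [1, 2, 7, 10]
15 → extends → [1, 2, 7, 10, 15]
3 → replaces 7 → [1, 2, 3, 10, 15]
7 → replaces 10 → [1, 2, 3, 7, 15]
Longest strictly increasing subsequence has length 5, so deletions = 16 − 5 = 11.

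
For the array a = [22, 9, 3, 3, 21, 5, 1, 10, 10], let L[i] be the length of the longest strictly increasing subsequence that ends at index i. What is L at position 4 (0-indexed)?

2

dp[i] = 1 + max{dp[j] : j<i, a[j]<a[i]} (or 1 if no such j):
i:      0  1  2  3  4  5  6  7  8
a[i]:  22  9  3  3 21  5  1 10 10
dp:     1  1  1  1  2  2  1  3  3
At index 4 the value is 2.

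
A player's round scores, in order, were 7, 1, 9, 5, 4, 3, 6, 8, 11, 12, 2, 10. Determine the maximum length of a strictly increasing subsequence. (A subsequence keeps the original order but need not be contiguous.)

6

Let dp[i] be the length of the longest such subsequence ending at index i:
i:      1  2  3  4  5  6  7  8  9 10 11 12
a[i]:   7  1  9  5  4  3  6  8 11 12  2 10
dp:     1  1  2  2  2  2  3  4  5  6  2  5
Maximum dp value is 6.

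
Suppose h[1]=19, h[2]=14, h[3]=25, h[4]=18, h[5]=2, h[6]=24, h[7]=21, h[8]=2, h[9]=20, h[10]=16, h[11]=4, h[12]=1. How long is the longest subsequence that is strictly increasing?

3

Track the smallest tail for each achievable length (strict):
19 → extends → [19]
14 → replaces 19 → [14]
25 → extends → [14, 25]
18 → replaces 25 → [14, 18]
2 → replaces 14 → [2, 18]
24 → extends → [2, 18, 24]
21 → replaces 24 → [2, 18, 21]
2 → already a tail → [2, 18, 21]
20 → replaces 21 → [2, 18, 20]
16 → replaces 18 → [2, 16, 20]
4 → replaces 16 → [2, 4, 20]
1 → replaces 2 → [1, 4, 20]
Three tails, so the longest strictly increasing subsequence has length 3 (e.g. 14, 18, 24).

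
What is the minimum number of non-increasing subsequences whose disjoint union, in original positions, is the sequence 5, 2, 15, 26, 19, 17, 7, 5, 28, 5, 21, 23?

The minimum number of non-increasing subsequences covering a sequence equals the length of its longest strictly increasing subsequence.
LIS length is 5 (e.g. 5, 15, 19, 21, 23), so 5 piles are needed.

5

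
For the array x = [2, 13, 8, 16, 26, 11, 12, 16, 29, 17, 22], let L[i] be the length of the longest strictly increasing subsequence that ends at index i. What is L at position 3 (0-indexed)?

dp[i] = 1 + max{dp[j] : j<i, x[j]<x[i]} (or 1 if no such j):
i:      0  1  2  3  4  5  6  7  8  9 10
x[i]:   2 13  8 16 26 11 12 16 29 17 22
dp:     1  2  2  3  4  3  4  5  6  6  7
At index 3 the value is 3.

3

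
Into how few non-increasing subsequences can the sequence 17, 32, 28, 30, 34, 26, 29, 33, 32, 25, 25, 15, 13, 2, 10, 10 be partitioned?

The minimum number of non-increasing subsequences covering a sequence equals the length of its longest strictly increasing subsequence.
LIS length is 4 (e.g. 17, 28, 30, 34), so 4 piles are needed.

4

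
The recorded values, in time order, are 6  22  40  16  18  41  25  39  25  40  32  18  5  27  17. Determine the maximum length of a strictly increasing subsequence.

Track the smallest tail for each achievable length (strict):
6 → extends → [6]
22 → extends → [6, 22]
40 → extends → [6, 22, 40]
16 → replaces 22 → [6, 16, 40]
18 → replaces 40 → [6, 16, 18]
41 → extends → [6, 16, 18, 41]
25 → replaces 41 → [6, 16, 18, 25]
39 → extends → [6, 16, 18, 25, 39]
25 → already a tail → [6, 16, 18, 25, 39]
40 → extends → [6, 16, 18, 25, 39, 40]
32 → replaces 39 → [6, 16, 18, 25, 32, 40]
18 → already a tail → [6, 16, 18, 25, 32, 40]
5 → replaces 6 → [5, 16, 18, 25, 32, 40]
27 → replaces 32 → [5, 16, 18, 25, 27, 40]
17 → replaces 18 → [5, 16, 17, 25, 27, 40]
Six tails, so the longest strictly increasing subsequence has length 6 (e.g. 6, 16, 18, 25, 39, 40).

6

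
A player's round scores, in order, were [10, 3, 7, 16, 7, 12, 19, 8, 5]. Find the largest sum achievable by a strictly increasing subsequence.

Let S[i] be the best sum of a strictly increasing subsequence ending at i:
i:      1  2  3  4  5  6  7  8  9
a[i]:  10  3  7 16  7 12 19  8  5
S:     10  3 10 26 10 22 45 18  8
Maximum is 45 (e.g. 3 + 7 + 16 + 19).

45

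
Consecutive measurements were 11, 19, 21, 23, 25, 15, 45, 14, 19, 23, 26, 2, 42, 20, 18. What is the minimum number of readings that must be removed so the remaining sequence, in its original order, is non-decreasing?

8

Fewest deletions = n − (longest non-decreasing subsequence).
Patience tails:
11 → extends → [11]
19 → extends → [11, 19]
21 → extends → [11, 19, 21]
23 → extends → [11, 19, 21, 23]
25 → extends → [11, 19, 21, 23, 25]
15 → replaces 19 → [11, 15, 21, 23, 25]
45 → extends → [11, 15, 21, 23, 25, 45]
14 → replaces 15 → [11, 14, 21, 23, 25, 45]
19 → replaces 21 → [11, 14, 19, 23, 25, 45]
23 → replaces 25 → [11, 14, 19, 23, 23, 45]
26 → replaces 45 → [11, 14, 19, 23, 23, 26]
2 → replaces 11 → [2, 14, 19, 23, 23, 26]
42 → extends → [2, 14, 19, 23, 23, 26, 42]
20 → replaces 23 → [2, 14, 19, 20, 23, 26, 42]
18 → replaces 19 → [2, 14, 18, 20, 23, 26, 42]
Longest non-decreasing subsequence has length 7, so deletions = 15 − 7 = 8.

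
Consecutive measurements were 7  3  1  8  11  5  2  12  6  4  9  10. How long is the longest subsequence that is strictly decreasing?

Let dp[i] be the longest strictly decreasing subsequence ending at i:
i:      1  2  3  4  5  6  7  8  9 10 11 12
a[i]:   7  3  1  8 11  5  2 12  6  4  9 10
dp:     1  2  3  1  1  2  3  1  2  3  2  2
Maximum is 3.

3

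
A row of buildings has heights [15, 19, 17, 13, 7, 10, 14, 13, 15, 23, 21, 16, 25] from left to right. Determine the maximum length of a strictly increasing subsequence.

6

Let dp[i] be the length of the longest such subsequence ending at index i:
i:      1  2  3  4  5  6  7  8  9 10 11 12 13
a[i]:  15 19 17 13  7 10 14 13 15 23 21 16 25
dp:     1  2  2  1  1  2  3  3  4  5  5  5  6
Maximum dp value is 6.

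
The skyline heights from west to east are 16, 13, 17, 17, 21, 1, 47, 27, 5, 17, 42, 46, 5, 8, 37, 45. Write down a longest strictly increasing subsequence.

16, 17, 21, 27, 42, 46

Patience tails give the LIS length; then backtrack through the dp parents:
16 → extends → [16]
13 → replaces 16 → [13]
17 → extends → [13, 17]
17 → already a tail → [13, 17]
21 → extends → [13, 17, 21]
1 → replaces 13 → [1, 17, 21]
47 → extends → [1, 17, 21, 47]
27 → replaces 47 → [1, 17, 21, 27]
5 → replaces 17 → [1, 5, 21, 27]
17 → replaces 21 → [1, 5, 17, 27]
42 → extends → [1, 5, 17, 27, 42]
46 → extends → [1, 5, 17, 27, 42, 46]
5 → already a tail → [1, 5, 17, 27, 42, 46]
8 → replaces 17 → [1, 5, 8, 27, 42, 46]
37 → replaces 42 → [1, 5, 8, 27, 37, 46]
45 → replaces 46 → [1, 5, 8, 27, 37, 45]
Length 6; one witness is 16, 17, 21, 27, 42, 46.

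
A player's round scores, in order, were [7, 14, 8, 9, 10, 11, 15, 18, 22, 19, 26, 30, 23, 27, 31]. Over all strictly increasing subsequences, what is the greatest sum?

187

Let S[i] be the best sum of a strictly increasing subsequence ending at i:
i:       1   2   3   4   5   6   7   8   9  10  11  12  13  14  15
a[i]:    7  14   8   9  10  11  15  18  22  19  26  30  23  27  31
S:       7  21  15  24  34  45  60  78 100  97 126 156 123 153 187
Maximum is 187 (e.g. 7 + 8 + 9 + 10 + 11 + 15 + 18 + 22 + 26 + 30 + 31).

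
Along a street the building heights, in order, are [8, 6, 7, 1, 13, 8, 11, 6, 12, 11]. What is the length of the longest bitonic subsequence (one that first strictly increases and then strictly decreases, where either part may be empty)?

6

inc[i] = longest strictly increasing subsequence ending at i; dec[i] = longest strictly decreasing subsequence starting at i:
i:      1  2  3  4  5  6  7  8  9 10
a[i]:   8  6  7  1 13  8 11  6 12 11
inc:    1  1  2  1  3  3  4  2  5  4
dec:    3  2  2  1  3  2  2  1  2  1
Best peak at i=9 (value 12): inc=5, dec=2, length 5+2−1 = 6.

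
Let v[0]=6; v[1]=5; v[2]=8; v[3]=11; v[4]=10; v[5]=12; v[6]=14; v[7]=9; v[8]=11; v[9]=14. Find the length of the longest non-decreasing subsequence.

Track the smallest tail for each achievable length (allowing ties):
6 → extends → [6]
5 → replaces 6 → [5]
8 → extends → [5, 8]
11 → extends → [5, 8, 11]
10 → replaces 11 → [5, 8, 10]
12 → extends → [5, 8, 10, 12]
14 → extends → [5, 8, 10, 12, 14]
9 → replaces 10 → [5, 8, 9, 12, 14]
11 → replaces 12 → [5, 8, 9, 11, 14]
14 → extends → [5, 8, 9, 11, 14, 14]
Six tails, so the longest non-decreasing subsequence has length 6 (e.g. 6, 8, 11, 12, 14, 14).

6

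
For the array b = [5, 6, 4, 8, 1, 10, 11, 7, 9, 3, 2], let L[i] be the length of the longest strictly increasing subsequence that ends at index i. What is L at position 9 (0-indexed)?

dp[i] = 1 + max{dp[j] : j<i, b[j]<b[i]} (or 1 if no such j):
i:      0  1  2  3  4  5  6  7  8  9 10
b[i]:   5  6  4  8  1 10 11  7  9  3  2
dp:     1  2  1  3  1  4  5  3  4  2  2
At index 9 the value is 2.

2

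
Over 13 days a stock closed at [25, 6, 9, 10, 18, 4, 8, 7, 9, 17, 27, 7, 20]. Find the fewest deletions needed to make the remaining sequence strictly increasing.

Fewest deletions = n − (longest strictly increasing subsequence).
i:      1  2  3  4  5  6  7  8  9 10 11 12 13
a[i]:  25  6  9 10 18  4  8  7  9 17 27  7 20
dp:     1  1  2  3  4  1  2  2  3  4  5  2  5
max dp = 5, so deletions = 13 − 5 = 8.

8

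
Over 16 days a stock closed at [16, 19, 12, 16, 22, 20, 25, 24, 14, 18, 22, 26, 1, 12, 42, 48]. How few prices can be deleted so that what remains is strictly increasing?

9

Fewest deletions = n − (longest strictly increasing subsequence).
Patience tails:
16 → extends → [16]
19 → extends → [16, 19]
12 → replaces 16 → [12, 19]
16 → replaces 19 → [12, 16]
22 → extends → [12, 16, 22]
20 → replaces 22 → [12, 16, 20]
25 → extends → [12, 16, 20, 25]
24 → replaces 25 → [12, 16, 20, 24]
14 → replaces 16 → [12, 14, 20, 24]
18 → replaces 20 → [12, 14, 18, 24]
22 → replaces 24 → [12, 14, 18, 22]
26 → extends → [12, 14, 18, 22, 26]
1 → replaces 12 → [1, 14, 18, 22, 26]
12 → replaces 14 → [1, 12, 18, 22, 26]
42 → extends → [1, 12, 18, 22, 26, 42]
48 → extends → [1, 12, 18, 22, 26, 42, 48]
Longest strictly increasing subsequence has length 7, so deletions = 16 − 7 = 9.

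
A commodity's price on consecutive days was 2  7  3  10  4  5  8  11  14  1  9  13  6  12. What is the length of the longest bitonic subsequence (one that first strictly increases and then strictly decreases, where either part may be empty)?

9

inc[i] = longest strictly increasing subsequence ending at i; dec[i] = longest strictly decreasing subsequence starting at i:
i:      1  2  3  4  5  6  7  8  9 10 11 12 13 14
a[i]:   2  7  3 10  4  5  8 11 14  1  9 13  6 12
inc:    1  2  2  3  3  4  5  6  7  1  6  7  5  7
dec:    2  3  2  3  2  2  2  3  3  1  2  2  1  1
Best peak at i=9 (value 14): inc=7, dec=3, length 7+3−1 = 9.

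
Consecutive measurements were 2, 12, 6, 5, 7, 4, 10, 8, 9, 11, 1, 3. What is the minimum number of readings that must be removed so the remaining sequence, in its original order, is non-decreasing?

Fewest deletions = n − (longest non-decreasing subsequence).
Patience tails:
2 → extends → [2]
12 → extends → [2, 12]
6 → replaces 12 → [2, 6]
5 → replaces 6 → [2, 5]
7 → extends → [2, 5, 7]
4 → replaces 5 → [2, 4, 7]
10 → extends → [2, 4, 7, 10]
8 → replaces 10 → [2, 4, 7, 8]
9 → extends → [2, 4, 7, 8, 9]
11 → extends → [2, 4, 7, 8, 9, 11]
1 → replaces 2 → [1, 4, 7, 8, 9, 11]
3 → replaces 4 → [1, 3, 7, 8, 9, 11]
Longest non-decreasing subsequence has length 6, so deletions = 12 − 6 = 6.

6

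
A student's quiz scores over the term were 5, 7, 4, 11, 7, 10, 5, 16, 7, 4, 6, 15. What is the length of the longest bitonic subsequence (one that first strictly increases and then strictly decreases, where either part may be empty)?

inc[i] = longest strictly increasing subsequence ending at i; dec[i] = longest strictly decreasing subsequence starting at i:
i:      1  2  3  4  5  6  7  8  9 10 11 12
a[i]:   5  7  4 11  7 10  5 16  7  4  6 15
inc:    1  2  1  3  2  3  2  4  3  1  3  4
dec:    2  3  1  4  3  3  2  3  2  1  1  1
Best peak at i=4 (value 11): inc=3, dec=4, length 3+4−1 = 6.

6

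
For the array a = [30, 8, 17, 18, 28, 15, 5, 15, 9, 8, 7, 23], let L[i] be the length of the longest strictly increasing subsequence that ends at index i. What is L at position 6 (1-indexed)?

dp[i] = 1 + max{dp[j] : j<i, a[j]<a[i]} (or 1 if no such j):
i:      1  2  3  4  5  6  7  8  9 10 11 12
a[i]:  30  8 17 18 28 15  5 15  9  8  7 23
dp:     1  1  2  3  4  2  1  2  2  2  2  4
At index 6 the value is 2.

2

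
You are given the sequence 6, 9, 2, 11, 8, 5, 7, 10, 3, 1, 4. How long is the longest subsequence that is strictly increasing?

Track the smallest tail for each achievable length (strict):
6 → extends → [6]
9 → extends → [6, 9]
2 → replaces 6 → [2, 9]
11 → extends → [2, 9, 11]
8 → replaces 9 → [2, 8, 11]
5 → replaces 8 → [2, 5, 11]
7 → replaces 11 → [2, 5, 7]
10 → extends → [2, 5, 7, 10]
3 → replaces 5 → [2, 3, 7, 10]
1 → replaces 2 → [1, 3, 7, 10]
4 → replaces 7 → [1, 3, 4, 10]
Four tails, so the longest strictly increasing subsequence has length 4 (e.g. 2, 5, 7, 10).

4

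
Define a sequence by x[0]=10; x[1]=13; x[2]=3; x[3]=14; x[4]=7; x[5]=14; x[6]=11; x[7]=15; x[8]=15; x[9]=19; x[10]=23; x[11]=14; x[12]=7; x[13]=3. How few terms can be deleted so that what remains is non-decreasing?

6

Fewest deletions = n − (longest non-decreasing subsequence).
Patience tails:
10 → extends → [10]
13 → extends → [10, 13]
3 → replaces 10 → [3, 13]
14 → extends → [3, 13, 14]
7 → replaces 13 → [3, 7, 14]
14 → extends → [3, 7, 14, 14]
11 → replaces 14 → [3, 7, 11, 14]
15 → extends → [3, 7, 11, 14, 15]
15 → extends → [3, 7, 11, 14, 15, 15]
19 → extends → [3, 7, 11, 14, 15, 15, 19]
23 → extends → [3, 7, 11, 14, 15, 15, 19, 23]
14 → replaces 15 → [3, 7, 11, 14, 14, 15, 19, 23]
7 → replaces 11 → [3, 7, 7, 14, 14, 15, 19, 23]
3 → replaces 7 → [3, 3, 7, 14, 14, 15, 19, 23]
Longest non-decreasing subsequence has length 8, so deletions = 14 − 8 = 6.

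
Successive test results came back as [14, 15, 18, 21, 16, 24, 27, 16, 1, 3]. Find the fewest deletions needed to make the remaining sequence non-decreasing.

Fewest deletions = n − (longest non-decreasing subsequence).
Patience tails:
14 → extends → [14]
15 → extends → [14, 15]
18 → extends → [14, 15, 18]
21 → extends → [14, 15, 18, 21]
16 → replaces 18 → [14, 15, 16, 21]
24 → extends → [14, 15, 16, 21, 24]
27 → extends → [14, 15, 16, 21, 24, 27]
16 → replaces 21 → [14, 15, 16, 16, 24, 27]
1 → replaces 14 → [1, 15, 16, 16, 24, 27]
3 → replaces 15 → [1, 3, 16, 16, 24, 27]
Longest non-decreasing subsequence has length 6, so deletions = 10 − 6 = 4.

4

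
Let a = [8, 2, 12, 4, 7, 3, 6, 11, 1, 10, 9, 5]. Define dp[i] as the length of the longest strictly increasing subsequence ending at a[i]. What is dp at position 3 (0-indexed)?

2

dp[i] = 1 + max{dp[j] : j<i, a[j]<a[i]} (or 1 if no such j):
i:      0  1  2  3  4  5  6  7  8  9 10 11
a[i]:   8  2 12  4  7  3  6 11  1 10  9  5
dp:     1  1  2  2  3  2  3  4  1  4  4  3
At index 3 the value is 2.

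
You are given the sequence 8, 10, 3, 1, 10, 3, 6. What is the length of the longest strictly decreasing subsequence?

3

Negate each value so 'decreasing' becomes 'increasing', then run patience tails on the negated sequence:
-8 → extends → [-8]
-10 → replaces -8 → [-10]
-3 → extends → [-10, -3]
-1 → extends → [-10, -3, -1]
-10 → already a tail → [-10, -3, -1]
-3 → already a tail → [-10, -3, -1]
-6 → replaces -3 → [-10, -6, -1]
Three tails, so the longest strictly decreasing subsequence of the original has length 3.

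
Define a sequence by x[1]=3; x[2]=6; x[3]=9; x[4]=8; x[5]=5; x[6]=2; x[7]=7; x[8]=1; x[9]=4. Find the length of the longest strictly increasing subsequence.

Track the smallest tail for each achievable length (strict):
3 → extends → [3]
6 → extends → [3, 6]
9 → extends → [3, 6, 9]
8 → replaces 9 → [3, 6, 8]
5 → replaces 6 → [3, 5, 8]
2 → replaces 3 → [2, 5, 8]
7 → replaces 8 → [2, 5, 7]
1 → replaces 2 → [1, 5, 7]
4 → replaces 5 → [1, 4, 7]
Three tails, so the longest strictly increasing subsequence has length 3 (e.g. 3, 6, 9).

3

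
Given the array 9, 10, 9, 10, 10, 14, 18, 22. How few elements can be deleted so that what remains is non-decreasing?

Fewest deletions = n − (longest non-decreasing subsequence).
i:      1  2  3  4  5  6  7  8
a[i]:   9 10  9 10 10 14 18 22
dp:     1  2  2  3  4  5  6  7
max dp = 7, so deletions = 8 − 7 = 1.

1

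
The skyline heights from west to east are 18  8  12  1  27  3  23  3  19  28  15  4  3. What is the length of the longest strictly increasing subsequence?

Track the smallest tail for each achievable length (strict):
18 → extends → [18]
8 → replaces 18 → [8]
12 → extends → [8, 12]
1 → replaces 8 → [1, 12]
27 → extends → [1, 12, 27]
3 → replaces 12 → [1, 3, 27]
23 → replaces 27 → [1, 3, 23]
3 → already a tail → [1, 3, 23]
19 → replaces 23 → [1, 3, 19]
28 → extends → [1, 3, 19, 28]
15 → replaces 19 → [1, 3, 15, 28]
4 → replaces 15 → [1, 3, 4, 28]
3 → already a tail → [1, 3, 4, 28]
Four tails, so the longest strictly increasing subsequence has length 4 (e.g. 8, 12, 27, 28).

4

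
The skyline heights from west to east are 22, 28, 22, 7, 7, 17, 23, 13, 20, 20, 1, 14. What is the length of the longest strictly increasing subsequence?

Track the smallest tail for each achievable length (strict):
22 → extends → [22]
28 → extends → [22, 28]
22 → already a tail → [22, 28]
7 → replaces 22 → [7, 28]
7 → already a tail → [7, 28]
17 → replaces 28 → [7, 17]
23 → extends → [7, 17, 23]
13 → replaces 17 → [7, 13, 23]
20 → replaces 23 → [7, 13, 20]
20 → already a tail → [7, 13, 20]
1 → replaces 7 → [1, 13, 20]
14 → replaces 20 → [1, 13, 14]
Three tails, so the longest strictly increasing subsequence has length 3 (e.g. 7, 17, 23).

3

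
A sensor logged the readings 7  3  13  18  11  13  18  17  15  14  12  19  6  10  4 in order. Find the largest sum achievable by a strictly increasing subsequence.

Let S[i] be the best sum of a strictly increasing subsequence ending at i:
i:      1  2  3  4  5  6  7  8  9 10 11 12 13 14 15
a[i]:   7  3 13 18 11 13 18 17 15 14 12 19  6 10  4
S:      7  3 20 38 18 31 49 48 46 45 30 68  9 19  7
Maximum is 68 (e.g. 7 + 11 + 13 + 18 + 19).

68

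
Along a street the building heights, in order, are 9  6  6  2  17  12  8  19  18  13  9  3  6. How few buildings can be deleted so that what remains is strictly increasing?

Fewest deletions = n − (longest strictly increasing subsequence).
Patience tails:
9 → extends → [9]
6 → replaces 9 → [6]
6 → already a tail → [6]
2 → replaces 6 → [2]
17 → extends → [2, 17]
12 → replaces 17 → [2, 12]
8 → replaces 12 → [2, 8]
19 → extends → [2, 8, 19]
18 → replaces 19 → [2, 8, 18]
13 → replaces 18 → [2, 8, 13]
9 → replaces 13 → [2, 8, 9]
3 → replaces 8 → [2, 3, 9]
6 → replaces 9 → [2, 3, 6]
Longest strictly increasing subsequence has length 3, so deletions = 13 − 3 = 10.

10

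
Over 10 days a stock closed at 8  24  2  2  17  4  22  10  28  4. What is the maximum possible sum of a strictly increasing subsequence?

Let S[i] be the best sum of a strictly increasing subsequence ending at i:
i:      1  2  3  4  5  6  7  8  9 10
a[i]:   8 24  2  2 17  4 22 10 28  4
S:      8 32  2  2 25  6 47 18 75  6
Maximum is 75 (e.g. 8 + 17 + 22 + 28).

75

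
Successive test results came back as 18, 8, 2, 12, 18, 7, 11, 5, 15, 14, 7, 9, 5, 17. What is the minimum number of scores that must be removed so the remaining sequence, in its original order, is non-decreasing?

9

Fewest deletions = n − (longest non-decreasing subsequence).
i:      1  2  3  4  5  6  7  8  9 10 11 12 13 14
a[i]:  18  8  2 12 18  7 11  5 15 14  7  9  5 17
dp:     1  1  1  2  3  2  3  2  4  4  3  4  3  5
max dp = 5, so deletions = 14 − 5 = 9.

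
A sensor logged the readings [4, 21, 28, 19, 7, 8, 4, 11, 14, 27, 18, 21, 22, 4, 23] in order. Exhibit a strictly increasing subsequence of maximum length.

Patience tails give the LIS length; then backtrack through the dp parents:
4 → extends → [4]
21 → extends → [4, 21]
28 → extends → [4, 21, 28]
19 → replaces 21 → [4, 19, 28]
7 → replaces 19 → [4, 7, 28]
8 → replaces 28 → [4, 7, 8]
4 → already a tail → [4, 7, 8]
11 → extends → [4, 7, 8, 11]
14 → extends → [4, 7, 8, 11, 14]
27 → extends → [4, 7, 8, 11, 14, 27]
18 → replaces 27 → [4, 7, 8, 11, 14, 18]
21 → extends → [4, 7, 8, 11, 14, 18, 21]
22 → extends → [4, 7, 8, 11, 14, 18, 21, 22]
4 → already a tail → [4, 7, 8, 11, 14, 18, 21, 22]
23 → extends → [4, 7, 8, 11, 14, 18, 21, 22, 23]
Length 9; one witness is 4, 7, 8, 11, 14, 18, 21, 22, 23.

4, 7, 8, 11, 14, 18, 21, 22, 23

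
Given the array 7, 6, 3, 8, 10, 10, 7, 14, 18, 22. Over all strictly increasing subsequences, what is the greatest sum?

79

Let S[i] be the best sum of a strictly increasing subsequence ending at i:
i:      1  2  3  4  5  6  7  8  9 10
a[i]:   7  6  3  8 10 10  7 14 18 22
S:      7  6  3 15 25 25 13 39 57 79
Maximum is 79 (e.g. 7 + 8 + 10 + 14 + 18 + 22).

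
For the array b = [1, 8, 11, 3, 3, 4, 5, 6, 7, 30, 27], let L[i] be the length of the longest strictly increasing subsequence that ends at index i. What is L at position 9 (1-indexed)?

dp[i] = 1 + max{dp[j] : j<i, b[j]<b[i]} (or 1 if no such j):
i:      1  2  3  4  5  6  7  8  9 10 11
b[i]:   1  8 11  3  3  4  5  6  7 30 27
dp:     1  2  3  2  2  3  4  5  6  7  7
At index 9 the value is 6.

6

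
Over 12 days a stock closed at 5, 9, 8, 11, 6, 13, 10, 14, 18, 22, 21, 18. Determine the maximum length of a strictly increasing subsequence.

7

Let dp[i] be the length of the longest such subsequence ending at index i:
i:      1  2  3  4  5  6  7  8  9 10 11 12
a[i]:   5  9  8 11  6 13 10 14 18 22 21 18
dp:     1  2  2  3  2  4  3  5  6  7  7  6
Maximum dp value is 7.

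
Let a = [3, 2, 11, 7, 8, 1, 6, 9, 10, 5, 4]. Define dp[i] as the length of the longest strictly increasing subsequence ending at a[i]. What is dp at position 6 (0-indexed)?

dp[i] = 1 + max{dp[j] : j<i, a[j]<a[i]} (or 1 if no such j):
i:      0  1  2  3  4  5  6  7  8  9 10
a[i]:   3  2 11  7  8  1  6  9 10  5  4
dp:     1  1  2  2  3  1  2  4  5  2  2
At index 6 the value is 2.

2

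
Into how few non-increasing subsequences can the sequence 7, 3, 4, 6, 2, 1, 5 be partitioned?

The minimum number of non-increasing subsequences covering a sequence equals the length of its longest strictly increasing subsequence.
LIS length is 3 (e.g. 3, 4, 6), so 3 piles are needed.

3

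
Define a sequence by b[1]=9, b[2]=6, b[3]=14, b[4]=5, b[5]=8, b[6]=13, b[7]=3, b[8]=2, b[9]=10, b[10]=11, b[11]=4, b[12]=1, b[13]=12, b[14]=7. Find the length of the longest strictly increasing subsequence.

5

Track the smallest tail for each achievable length (strict):
9 → extends → [9]
6 → replaces 9 → [6]
14 → extends → [6, 14]
5 → replaces 6 → [5, 14]
8 → replaces 14 → [5, 8]
13 → extends → [5, 8, 13]
3 → replaces 5 → [3, 8, 13]
2 → replaces 3 → [2, 8, 13]
10 → replaces 13 → [2, 8, 10]
11 → extends → [2, 8, 10, 11]
4 → replaces 8 → [2, 4, 10, 11]
1 → replaces 2 → [1, 4, 10, 11]
12 → extends → [1, 4, 10, 11, 12]
7 → replaces 10 → [1, 4, 7, 11, 12]
Five tails, so the longest strictly increasing subsequence has length 5 (e.g. 6, 8, 10, 11, 12).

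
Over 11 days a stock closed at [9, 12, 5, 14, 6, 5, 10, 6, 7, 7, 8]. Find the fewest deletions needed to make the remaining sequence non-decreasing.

Fewest deletions = n − (longest non-decreasing subsequence).
Patience tails:
9 → extends → [9]
12 → extends → [9, 12]
5 → replaces 9 → [5, 12]
14 → extends → [5, 12, 14]
6 → replaces 12 → [5, 6, 14]
5 → replaces 6 → [5, 5, 14]
10 → replaces 14 → [5, 5, 10]
6 → replaces 10 → [5, 5, 6]
7 → extends → [5, 5, 6, 7]
7 → extends → [5, 5, 6, 7, 7]
8 → extends → [5, 5, 6, 7, 7, 8]
Longest non-decreasing subsequence has length 6, so deletions = 11 − 6 = 5.

5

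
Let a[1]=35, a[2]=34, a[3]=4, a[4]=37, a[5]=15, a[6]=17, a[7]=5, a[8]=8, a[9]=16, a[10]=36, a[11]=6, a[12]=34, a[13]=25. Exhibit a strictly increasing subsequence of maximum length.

4, 5, 8, 16, 36

Patience tails give the LIS length; then backtrack through the dp parents:
35 → extends → [35]
34 → replaces 35 → [34]
4 → replaces 34 → [4]
37 → extends → [4, 37]
15 → replaces 37 → [4, 15]
17 → extends → [4, 15, 17]
5 → replaces 15 → [4, 5, 17]
8 → replaces 17 → [4, 5, 8]
16 → extends → [4, 5, 8, 16]
36 → extends → [4, 5, 8, 16, 36]
6 → replaces 8 → [4, 5, 6, 16, 36]
34 → replaces 36 → [4, 5, 6, 16, 34]
25 → replaces 34 → [4, 5, 6, 16, 25]
Length 5; one witness is 4, 5, 8, 16, 36.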